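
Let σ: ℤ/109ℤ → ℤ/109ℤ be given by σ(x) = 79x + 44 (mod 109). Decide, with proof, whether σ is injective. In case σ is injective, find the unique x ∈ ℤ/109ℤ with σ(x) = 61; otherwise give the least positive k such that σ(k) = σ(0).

83

Suppose σ(u) = σ(v) in ℤ/109ℤ. Then 79u + 44 ≡ 79v + 44 (mod 109), thus 79(u − v) ≡ 0 (mod 109).
Since gcd(79, 109) = 1, 79 is invertible modulo 109, so u − v ≡ 0 (mod 109), i.e. u = v.
Therefore σ is injective.
We now compute 79⁻¹ mod 109 explicitly. Euclid's algorithm: 109 = 1·79 + 30, 79 = 2·30 + 19, 30 = 1·19 + 11, 19 = 1·11 + 8, 11 = 1·8 + 3, 8 = 2·3 + 2, 3 = 1·2 + 1; back-substituting gives 1 = 69·79 − 50·109, so 79⁻¹ ≡ 69 (mod 109).
Since σ is injective, we find σ⁻¹(61): we need 79x ≡ 61 − 44 ≡ 17 (mod 109). Using 79⁻¹ = 69: x ≡ 69·17 = 1173 = 10·109 + 83, so x = 83.
Check: σ(83) = 79·83 + 44 = 6601 = 60·109 + 61 ≡ 61 (mod 109).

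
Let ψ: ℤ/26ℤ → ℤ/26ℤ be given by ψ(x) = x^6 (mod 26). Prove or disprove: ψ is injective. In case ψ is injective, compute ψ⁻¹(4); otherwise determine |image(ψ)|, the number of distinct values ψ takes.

6

ψ(1) = 1^6 = 1.
ψ(3): Repeated squaring mod 26: 3^1 ≡ 3, 3^2 ≡ 3² = 9, 3^4 ≡ 9² = 81 ≡ 3. Since 6 = 4 + 2, 3^6 ≡ 3·9: 3·9 = 27 ≡ 1. So 3^6 ≡ 1 (mod 26).
So ψ(1) = ψ(3) = 1 while 1 ≠ 3, thus ψ is not injective.
Since ψ is not injective, we determine |image(ψ)|. Computing x^6 mod 26 for each x (by repeated squaring, reducing mod 26 at every step), the values ψ(0), ψ(1), …, ψ(25) are: 0, 1, 12, 1, 14, 25, 12, 25, 12, 1, 14, 25, 14, 13, 14, 25, 14, 1, 12, 25, 12, 25, 14, 1, 12, 1.
The distinct values are {0, 1, 12, 13, 14, 25}; there are 6 of them.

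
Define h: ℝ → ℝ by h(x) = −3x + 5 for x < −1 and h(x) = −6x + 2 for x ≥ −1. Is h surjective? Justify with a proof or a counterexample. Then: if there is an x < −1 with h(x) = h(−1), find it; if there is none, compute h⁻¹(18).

-13/3

Both pieces are strictly decreasing (slopes −3 and −6), so each is injective on its own interval.
The left piece maps (−∞, −1) onto (8, ∞); the right piece maps [−1, ∞) onto (−∞, 8].
These images together cover ℝ, so h is surjective.
Because the two images are disjoint, no x < −1 has h(x) = h(−1), so we compute h⁻¹(18): 18 lies in (8, ∞), so solve −3x + 5 = 18: x = (18 − 5)/(−3) = −13/3.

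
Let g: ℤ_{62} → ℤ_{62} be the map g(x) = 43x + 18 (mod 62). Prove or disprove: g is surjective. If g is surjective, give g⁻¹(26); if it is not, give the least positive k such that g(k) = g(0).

42

Since gcd(43, 62) = 1, 43 is invertible modulo 62. Euclid's algorithm: 62 = 1·43 + 19, 43 = 2·19 + 5, 19 = 3·5 + 4, 5 = 1·4 + 1; back-substituting gives 1 = 13·43 − 9·62, so 43⁻¹ ≡ 13 (mod 62).
Then y ↦ 13(y − 18) is a two-sided inverse to g, so every y ∈ ℤ_{62} has a preimage.
Thus g is surjective.
Since g is surjective, we compute g⁻¹(26): solve 43x + 18 ≡ 26 (mod 62), i.e. 43x ≡ 8 (mod 62).
Multiplying by 43⁻¹ = 13 gives x ≡ 13·8 = 104 = 1·62 + 42 ≡ 42 (mod 62).
Check: g(42) = 43·42 + 18 = 1824 = 29·62 + 26 ≡ 26 (mod 62).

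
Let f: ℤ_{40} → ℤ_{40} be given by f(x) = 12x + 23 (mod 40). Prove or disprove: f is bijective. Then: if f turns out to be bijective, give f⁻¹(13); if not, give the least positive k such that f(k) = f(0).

10

We have gcd(12, 40) = 4 > 1. Taking s = 0 and t = 10: f(0) = 23 and f(10) = 12·10 + 23 = 143 ≡ 23 (mod 40).
So f(0) = f(10) while 0 ≠ 10, therefore f is not injective, hence not bijective.
Since f is not bijective, we find the least positive k with f(k) = f(0): this means 12k ≡ 0 (mod 40), i.e. 40 ∣ 12k. Since gcd(12, 40) = 4, dividing through by 4 this holds exactly when 10 ∣ 3k, and as gcd(3, 10) = 1, exactly when 10 ∣ k.
The smallest positive such k is 10.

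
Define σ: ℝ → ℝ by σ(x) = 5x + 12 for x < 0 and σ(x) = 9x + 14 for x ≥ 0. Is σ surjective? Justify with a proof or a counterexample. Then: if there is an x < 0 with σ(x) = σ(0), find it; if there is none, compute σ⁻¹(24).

10/9

Both pieces are strictly increasing (slopes 5 and 9), so each is injective on its own interval.
The left piece maps (−∞, 0) onto (−∞, 12); the right piece maps [0, ∞) onto [14, ∞).
The union (−∞, 12) ∪ [14, ∞) omits the interval between 12 and 14; in particular 12 has no preimage. So σ is not surjective.
Because the two images are disjoint, no x < 0 has σ(x) = σ(0), so we compute σ⁻¹(24): 24 lies in [14, ∞), so solve 9x + 14 = 24: x = (24 − 14)/9 = 10/9.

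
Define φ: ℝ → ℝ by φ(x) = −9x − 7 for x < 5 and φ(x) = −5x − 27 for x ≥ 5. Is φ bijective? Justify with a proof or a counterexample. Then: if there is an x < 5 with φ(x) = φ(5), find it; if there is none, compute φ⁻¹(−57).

Both pieces are strictly decreasing (slopes −9 and −5), so each is injective on its own interval.
The left piece maps (−∞, 5) onto (−52, ∞); the right piece maps [5, ∞) onto (−∞, −52].
Since −52 = −52, the images partition ℝ: φ is injective and surjective, hence bijective.
Because the two images are disjoint, no x < 5 has φ(x) = φ(5), so we compute φ⁻¹(−57): −57 lies in (−∞, −52], so solve −5x − 27 = −57: x = (−57 + 27)/(−5) = 6.

6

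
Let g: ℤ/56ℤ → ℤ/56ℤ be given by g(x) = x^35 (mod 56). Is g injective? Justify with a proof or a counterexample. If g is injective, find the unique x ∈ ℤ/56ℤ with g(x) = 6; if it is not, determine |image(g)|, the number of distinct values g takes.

35

g(0) = 0^35 = 0.
g(14): Repeated squaring mod 56: 14^1 ≡ 14, 14^2 ≡ 14² = 196 ≡ 28, 14^4 ≡ 28² = 784 ≡ 0, 14^8 ≡ 0² = 0, 14^16 ≡ 0² = 0, 14^32 ≡ 0² = 0. Since 35 = 32 + 2 + 1, 14^35 ≡ 0·28·14: 0·28 = 0, then 0·14 = 0. So 14^35 ≡ 0 (mod 56).
So g(0) = g(14) = 0 while 0 ≠ 14, so g is not injective.
Since g is not injective, we determine |image(g)|. Computing x^35 mod 56 for each x (by repeated squaring, reducing mod 56 at every step), the values g(0), g(1), …, g(55) are: 0, 1, 32, 19, 16, 45, 48, 7, 8, 25, 40, 51, 24, 13, 0, 15, 32, 33, 16, 3, 48, 21, 8, 39, 40, 9, 24, 27, 0, 29, 32, 47, 16, 17, 48, 35, 8, 53, 40, 23, 24, 41, 0, 43, 32, 5, 16, 31, 48, 49, 8, 11, 40, 37, 24, 55.
The distinct values are {0, 1, 3, 5, 7, 8, 9, 11, 13, 15, 16, 17, 19, 21, 23, 24, 25, 27, 29, 31, 32, 33, 35, 37, 39, 40, 41, 43, 45, 47, 48, 49, 51, 53, 55}; there are 35 of them.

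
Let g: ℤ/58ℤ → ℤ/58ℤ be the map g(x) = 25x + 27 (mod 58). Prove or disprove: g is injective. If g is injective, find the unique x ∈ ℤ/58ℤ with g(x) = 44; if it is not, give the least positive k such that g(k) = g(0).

3

By definition, g is injective when g(u) = g(v) forces u = v.
Suppose g(u) = g(v) in ℤ/58ℤ. Then 25u + 27 ≡ 25v + 27 (mod 58), so 25(u − v) ≡ 0 (mod 58).
Since gcd(25, 58) = 1, 25 is invertible modulo 58, hence u − v ≡ 0 (mod 58), i.e. u = v.
Therefore g is injective.
We now compute 25⁻¹ mod 58 explicitly. Euclid's algorithm: 58 = 2·25 + 8, 25 = 3·8 + 1; back-substituting gives 1 = 7·25 − 3·58, so 25⁻¹ ≡ 7 (mod 58).
Since g is injective, we find g⁻¹(44): we need 25x ≡ 44 − 27 ≡ 17 (mod 58). Using 25⁻¹ = 7: x ≡ 7·17 = 119 = 2·58 + 3, so x = 3.
Check: g(3) = 25·3 + 27 = 102 = 1·58 + 44 ≡ 44 (mod 58).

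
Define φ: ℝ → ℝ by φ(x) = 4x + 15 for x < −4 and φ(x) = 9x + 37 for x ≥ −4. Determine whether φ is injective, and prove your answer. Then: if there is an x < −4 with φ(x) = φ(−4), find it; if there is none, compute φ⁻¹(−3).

-9/2

Both pieces are strictly increasing (slopes 4 and 9), so each is injective on its own interval.
The left piece maps (−∞, −4) onto (−∞, −1); the right piece maps [−4, ∞) onto [1, ∞).
These images are disjoint, so no value is attained by both pieces. So φ is injective.
Because the two images are disjoint, no x < −4 has φ(x) = φ(−4), so we compute φ⁻¹(−3): −3 lies in (−∞, −1), so solve 4x + 15 = −3: x = (−3 − 15)/4 = −9/2.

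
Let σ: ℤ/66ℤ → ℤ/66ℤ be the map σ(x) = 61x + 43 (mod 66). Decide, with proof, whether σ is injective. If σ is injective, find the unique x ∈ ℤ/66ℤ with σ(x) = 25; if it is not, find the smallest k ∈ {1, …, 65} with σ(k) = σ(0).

30

If σ(a) = σ(b), then 61a ≡ 61b (mod 66). Because gcd(61, 66) = 1, we may cancel 61 to get a ≡ b (mod 66).
So σ is injective.
We now compute 61⁻¹ mod 66 explicitly. Euclid's algorithm: 66 = 1·61 + 5, 61 = 12·5 + 1; back-substituting gives 1 = 13·61 − 12·66, so 61⁻¹ ≡ 13 (mod 66).
Since σ is injective, we find σ⁻¹(25): we need 61x ≡ 25 − 43 ≡ 48 (mod 66). Using 61⁻¹ = 13: x ≡ 13·48 = 624 = 9·66 + 30, so x = 30.
Check: σ(30) = 61·30 + 43 = 1873 = 28·66 + 25 ≡ 25 (mod 66).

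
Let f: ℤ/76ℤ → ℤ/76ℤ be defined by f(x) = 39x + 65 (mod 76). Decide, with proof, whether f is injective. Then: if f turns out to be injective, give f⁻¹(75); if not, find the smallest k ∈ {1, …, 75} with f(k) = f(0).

10

By definition, f is injective when f(a) = f(b) forces a = b.
Suppose f(a) = f(b) in ℤ/76ℤ. Then 39a + 65 ≡ 39b + 65 (mod 76), so 39(a − b) ≡ 0 (mod 76).
Since gcd(39, 76) = 1, 39 is invertible modulo 76, hence a − b ≡ 0 (mod 76), i.e. a = b.
Thus f is injective.
We now compute 39⁻¹ mod 76 explicitly. Euclid's algorithm: 76 = 1·39 + 37, 39 = 1·37 + 2, 37 = 18·2 + 1; back-substituting gives 1 = 39·39 − 20·76, so 39⁻¹ ≡ 39 (mod 76).
Since f is injective, we compute f⁻¹(75): solve 39x + 65 ≡ 75 (mod 76), i.e. 39x ≡ 10 (mod 76).
Multiplying by 39⁻¹ = 39 gives x ≡ 39·10 = 390 = 5·76 + 10 ≡ 10 (mod 76).
Check: f(10) = 39·10 + 65 = 455 = 5·76 + 75 ≡ 75 (mod 76).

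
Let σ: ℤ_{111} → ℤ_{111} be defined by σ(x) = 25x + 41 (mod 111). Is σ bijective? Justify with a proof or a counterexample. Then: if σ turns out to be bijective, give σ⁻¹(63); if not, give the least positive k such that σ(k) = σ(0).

Recall that σ is injective if σ(a) = σ(b) implies a = b.
Suppose σ(a) = σ(b) in ℤ_{111}. Then 25a + 41 ≡ 25b + 41 (mod 111), therefore 25(a − b) ≡ 0 (mod 111).
Since gcd(25, 111) = 1, 25 is invertible modulo 111, therefore a − b ≡ 0 (mod 111), i.e. a = b.
We now compute 25⁻¹ mod 111 explicitly. Euclid's algorithm: 111 = 4·25 + 11, 25 = 2·11 + 3, 11 = 3·3 + 2, 3 = 1·2 + 1; back-substituting gives 1 = 40·25 − 9·111, so 25⁻¹ ≡ 40 (mod 111).
Then y ↦ 40(y − 41) is a two-sided inverse to σ, so every y ∈ ℤ_{111} has a preimage.
Hence σ is bijective.
Since σ is bijective, we find σ⁻¹(63): we need 25x ≡ 63 − 41 ≡ 22 (mod 111). Using 25⁻¹ = 40: x ≡ 40·22 = 880 = 7·111 + 103, so x = 103.
Check: σ(103) = 25·103 + 41 = 2616 = 23·111 + 63 ≡ 63 (mod 111).

103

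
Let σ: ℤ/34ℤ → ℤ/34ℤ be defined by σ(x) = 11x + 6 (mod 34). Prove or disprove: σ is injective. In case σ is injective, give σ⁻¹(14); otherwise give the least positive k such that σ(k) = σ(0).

10

Recall that σ is injective when σ(x_1) = σ(x_2) forces x_1 = x_2.
If σ(x_1) = σ(x_2), then 11x_1 ≡ 11x_2 (mod 34). Because gcd(11, 34) = 1, we may cancel 11 to get x_1 ≡ x_2 (mod 34).
Thus σ is injective.
We now compute 11⁻¹ mod 34 explicitly. Euclid's algorithm: 34 = 3·11 + 1; back-substituting gives 1 = 31·11 − 10·34, so 11⁻¹ ≡ 31 (mod 34).
Since σ is injective, we find σ⁻¹(14): we need 11x ≡ 14 − 6 ≡ 8 (mod 34). Using 11⁻¹ = 31: x ≡ 31·8 = 248 = 7·34 + 10, so x = 10.
Check: σ(10) = 11·10 + 6 = 116 = 3·34 + 14 ≡ 14 (mod 34).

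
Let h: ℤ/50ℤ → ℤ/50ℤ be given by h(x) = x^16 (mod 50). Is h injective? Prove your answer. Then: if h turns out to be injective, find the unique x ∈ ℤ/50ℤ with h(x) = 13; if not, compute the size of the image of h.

h(1) = 1^16 = 1.
h(7): Repeated squaring mod 50: 7^1 ≡ 7, 7^2 ≡ 7² = 49, 7^4 ≡ 49² = 2401 ≡ 1, 7^8 ≡ 1² = 1, 7^16 ≡ 1² = 1. So 7^16 ≡ 1 (mod 50).
So h(1) = h(7) = 1 while 1 ≠ 7, hence h is not injective.
Since h is not injective, we determine |image(h)|. Computing x^16 mod 50 for each x (by repeated squaring, reducing mod 50 at every step), the values h(0), h(1), …, h(49) are: 0, 1, 36, 21, 46, 25, 6, 1, 6, 41, 0, 11, 16, 41, 36, 25, 16, 31, 26, 31, 0, 21, 46, 11, 26, 25, 26, 11, 46, 21, 0, 31, 26, 31, 16, 25, 36, 41, 16, 11, 0, 41, 6, 1, 6, 25, 46, 21, 36, 1.
The distinct values are {0, 1, 6, 11, 16, 21, 25, 26, 31, 36, 41, 46}; there are 12 of them.

12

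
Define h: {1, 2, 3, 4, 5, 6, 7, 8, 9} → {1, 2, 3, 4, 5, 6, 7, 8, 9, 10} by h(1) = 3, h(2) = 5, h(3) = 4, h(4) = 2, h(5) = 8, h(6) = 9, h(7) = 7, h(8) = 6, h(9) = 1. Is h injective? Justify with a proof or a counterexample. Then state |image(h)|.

The values h(1), …, h(9) are 3, 5, 4, 2, 8, 9, 7, 6, 1 — all distinct.
So h(s) = h(t) only when s = t, and h is injective.
The image of h is {1, 2, 3, 4, 5, 6, 7, 8, 9}, which has 9 elements.

9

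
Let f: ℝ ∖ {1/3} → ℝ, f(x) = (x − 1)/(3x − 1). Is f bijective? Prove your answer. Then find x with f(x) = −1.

If f(x) = 1/3, cross-multiplying gives 3(x − 1) = 1(3x − 1), which simplifies to −3 = −1 — false.  So 1/3 has no preimage and f is not surjective.
Hence f is not bijective.
Solving f(x) = −1: cross-multiplying gives x − 1 = −1(3x − 1), which rearranges to 4x = 2, so x = 1/2.

1/2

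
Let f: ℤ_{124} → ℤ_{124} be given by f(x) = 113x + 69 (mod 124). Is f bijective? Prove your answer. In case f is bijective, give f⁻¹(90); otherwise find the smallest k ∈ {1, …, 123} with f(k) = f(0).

If f(u) = f(v), then 113u ≡ 113v (mod 124). Because gcd(113, 124) = 1, we may cancel 113 to get u ≡ v (mod 124).
We now compute 113⁻¹ mod 124 explicitly. Euclid's algorithm: 124 = 1·113 + 11, 113 = 10·11 + 3, 11 = 3·3 + 2, 3 = 1·2 + 1; back-substituting gives 1 = 45·113 − 41·124, so 113⁻¹ ≡ 45 (mod 124).
Then y ↦ 45(y − 69) is a two-sided inverse to f, so every y ∈ ℤ_{124} has a preimage.
So f is bijective.
Since f is bijective, we find f⁻¹(90): we need 113x ≡ 90 − 69 ≡ 21 (mod 124). Using 113⁻¹ = 45: x ≡ 45·21 = 945 = 7·124 + 77, so x = 77.
Check: f(77) = 113·77 + 69 = 8770 = 70·124 + 90 ≡ 90 (mod 124).

77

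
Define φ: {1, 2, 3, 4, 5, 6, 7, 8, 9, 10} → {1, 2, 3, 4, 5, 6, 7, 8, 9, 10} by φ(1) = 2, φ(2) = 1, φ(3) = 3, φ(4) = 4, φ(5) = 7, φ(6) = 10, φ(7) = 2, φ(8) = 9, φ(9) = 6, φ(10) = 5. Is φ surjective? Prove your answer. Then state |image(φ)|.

No element maps to 8, so φ is not surjective.
The image of φ is {1, 2, 3, 4, 5, 6, 7, 9, 10}, which has 9 elements.

9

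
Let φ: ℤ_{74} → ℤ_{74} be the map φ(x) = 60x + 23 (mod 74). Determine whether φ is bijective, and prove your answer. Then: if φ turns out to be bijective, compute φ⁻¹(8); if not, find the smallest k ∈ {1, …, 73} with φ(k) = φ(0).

We have gcd(60, 74) = 2 > 1. Taking u = 0 and v = 37: φ(0) = 23 and φ(37) = 60·37 + 23 = 2243 ≡ 23 (mod 74).
So φ(0) = φ(37) while 0 ≠ 37, therefore φ is not injective, hence not bijective.
Since φ is not bijective, we find the least positive k with φ(k) = φ(0): this means 60k ≡ 0 (mod 74), i.e. 74 ∣ 60k. Since gcd(60, 74) = 2, dividing through by 2 this holds exactly when 37 ∣ 30k, and as gcd(30, 37) = 1, exactly when 37 ∣ k.
The smallest positive such k is 37.

37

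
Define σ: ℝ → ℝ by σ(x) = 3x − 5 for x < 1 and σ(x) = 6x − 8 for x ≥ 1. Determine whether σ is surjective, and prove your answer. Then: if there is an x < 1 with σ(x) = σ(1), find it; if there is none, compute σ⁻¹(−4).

1/3

Both pieces are strictly increasing (slopes 3 and 6), so each is injective on its own interval.
The left piece maps (−∞, 1) onto (−∞, −2); the right piece maps [1, ∞) onto [−2, ∞).
These images together cover ℝ, so σ is surjective.
Because the two images are disjoint, no x < 1 has σ(x) = σ(1), so we compute σ⁻¹(−4): −4 lies in (−∞, −2), so solve 3x − 5 = −4: x = (−4 + 5)/3 = 1/3.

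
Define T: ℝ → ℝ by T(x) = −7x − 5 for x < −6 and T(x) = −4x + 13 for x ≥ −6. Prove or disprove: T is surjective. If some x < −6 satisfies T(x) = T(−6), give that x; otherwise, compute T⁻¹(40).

-45/7

Both pieces are strictly decreasing (slopes −7 and −4), so each is injective on its own interval.
The left piece maps (−∞, −6) onto (37, ∞); the right piece maps [−6, ∞) onto (−∞, 37].
These images together cover ℝ, so T is surjective.
Because the two images are disjoint, no x < −6 has T(x) = T(−6), so we compute T⁻¹(40): 40 lies in (37, ∞), so solve −7x − 5 = 40: x = (40 + 5)/(−7) = −45/7.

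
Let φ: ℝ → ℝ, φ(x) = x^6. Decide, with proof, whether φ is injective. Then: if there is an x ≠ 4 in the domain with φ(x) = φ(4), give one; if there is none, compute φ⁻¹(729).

-4

φ(4) = 4096 = (−4)^6 = φ(−4) (since 6 is even), with 4 ≠ −4. So φ is not injective.
For the follow-up, such an x exists: taking x = −4 ∈ ℝ gives φ(−4) = 4096 = φ(4) with −4 ≠ 4.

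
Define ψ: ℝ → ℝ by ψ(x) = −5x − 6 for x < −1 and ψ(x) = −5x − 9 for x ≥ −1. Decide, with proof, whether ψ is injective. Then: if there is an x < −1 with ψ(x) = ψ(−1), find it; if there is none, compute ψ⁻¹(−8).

-1/5

Both pieces are strictly decreasing (slopes −5 and −5), so each is injective on its own interval.
The left piece maps (−∞, −1) onto (−1, ∞); the right piece maps [−1, ∞) onto (−∞, −4].
These images are disjoint, so no value is attained by both pieces. So ψ is injective.
Because the two images are disjoint, no x < −1 has ψ(x) = ψ(−1), so we compute ψ⁻¹(−8): −8 lies in (−∞, −4], so solve −5x − 9 = −8: x = (−8 + 9)/(−5) = −1/5.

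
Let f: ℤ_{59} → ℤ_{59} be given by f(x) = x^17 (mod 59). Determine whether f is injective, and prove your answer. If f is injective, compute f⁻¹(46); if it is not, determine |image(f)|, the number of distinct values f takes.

Since 59 is prime, the nonzero elements of ℤ_{59} form a cyclic group of order 58.
As gcd(17, 58) = 1, raising to the 17th power is a bijection on this group: if a^17 ≡ b^17 then (ab^{−1})^17 = 1, and the only element of order dividing gcd(17, 58) = 1 is 1, so a = b.
With f(0) = 0 this makes f injective on all of ℤ_{59}, hence bijective (finite equal-size domain and codomain). In particular f is injective.
Since f is injective, we find the preimage of 46. The inverse of x ↦ x^17 on (ℤ_{59})^× is x ↦ x^41, because 17·41 = 697 = 12·58 + 1 ≡ 1 (mod 58) and x^{58} = 1 for x ≠ 0 (Fermat). So f⁻¹(46) = 46^41 mod 59.
Repeated squaring mod 59: 46^1 ≡ 46, 46^2 ≡ 46² = 2116 ≡ 51, 46^4 ≡ 51² = 2601 ≡ 5, 46^8 ≡ 5² = 25, 46^16 ≡ 25² = 625 ≡ 35, 46^32 ≡ 35² = 1225 ≡ 45. Since 41 = 32 + 8 + 1, 46^41 ≡ 45·25·46: 45·25 = 1125 ≡ 4, then 4·46 = 184 ≡ 7. So 46^41 ≡ 7 (mod 59).
Hence f⁻¹(46) = 7.

7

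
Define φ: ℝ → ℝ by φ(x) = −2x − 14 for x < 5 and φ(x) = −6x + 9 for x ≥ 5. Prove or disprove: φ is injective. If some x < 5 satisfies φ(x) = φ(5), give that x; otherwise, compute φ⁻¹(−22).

Both pieces are strictly decreasing (slopes −2 and −6), so each is injective on its own interval.
The left piece maps (−∞, 5) onto (−24, ∞); the right piece maps [5, ∞) onto (−∞, −21].
These images overlap. In particular φ(5) = −21 (right piece), and solving −2x − 14 = −21 on the left piece gives x = 7/2 < 5.
So φ(7/2) = φ(5) with 7/2 ≠ 5, and φ is not injective. This x = 7/2 is the requested value below 5.

7/2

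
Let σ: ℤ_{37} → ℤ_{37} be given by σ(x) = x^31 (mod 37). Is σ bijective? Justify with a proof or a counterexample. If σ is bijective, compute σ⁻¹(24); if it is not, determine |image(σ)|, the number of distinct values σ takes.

5

Since 37 is prime, the nonzero elements of ℤ_{37} form a cyclic group of order 36.
As gcd(31, 36) = 1, raising to the 31st power is a bijection on this group: if a^31 ≡ b^31 then (ab^{−1})^31 = 1, and the only element of order dividing gcd(31, 36) = 1 is 1, so a = b.
With σ(0) = 0 this makes σ injective on all of ℤ_{37}, hence bijective (finite equal-size domain and codomain). In particular σ is bijective.
Since σ is bijective, we find the preimage of 24. The inverse of x ↦ x^31 on (ℤ_{37})^× is x ↦ x^7, because 31·7 = 217 = 6·36 + 1 ≡ 1 (mod 36) and x^{36} = 1 for x ≠ 0 (Fermat). So σ⁻¹(24) = 24^7 mod 37.
Repeated squaring mod 37: 24^1 ≡ 24, 24^2 ≡ 24² = 576 ≡ 21, 24^4 ≡ 21² = 441 ≡ 34. Since 7 = 4 + 2 + 1, 24^7 ≡ 34·21·24: 34·21 = 714 ≡ 11, then 11·24 = 264 ≡ 5. So 24^7 ≡ 5 (mod 37).
Hence σ⁻¹(24) = 5.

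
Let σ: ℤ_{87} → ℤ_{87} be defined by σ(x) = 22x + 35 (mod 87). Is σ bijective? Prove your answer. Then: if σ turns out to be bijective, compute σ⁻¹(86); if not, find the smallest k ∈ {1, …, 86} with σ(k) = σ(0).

Suppose σ(a) = σ(b) in ℤ_{87}. Then 22a + 35 ≡ 22b + 35 (mod 87), so 22(a − b) ≡ 0 (mod 87).
Since gcd(22, 87) = 1, 22 is invertible modulo 87, so a − b ≡ 0 (mod 87), i.e. a = b.
We now compute 22⁻¹ mod 87 explicitly. Euclid's algorithm: 87 = 3·22 + 21, 22 = 1·21 + 1; back-substituting gives 1 = 4·22 − 1·87, so 22⁻¹ ≡ 4 (mod 87).
For any y ∈ ℤ_{87}, x = 4(y − 35) mod 87 satisfies σ(x) = 22·4(y − 35) + 35 ≡ y (since 22·4 ≡ 1 mod 87). So every y has a preimage.
So σ is bijective.
Since σ is bijective, we find σ⁻¹(86): we need 22x ≡ 86 − 35 ≡ 51 (mod 87). Using 22⁻¹ = 4: x ≡ 4·51 = 204 = 2·87 + 30, so x = 30.
Check: σ(30) = 22·30 + 35 = 695 = 7·87 + 86 ≡ 86 (mod 87).

30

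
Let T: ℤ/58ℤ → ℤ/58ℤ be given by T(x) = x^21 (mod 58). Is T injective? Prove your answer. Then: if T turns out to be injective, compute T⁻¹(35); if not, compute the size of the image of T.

10

T(4): Repeated squaring mod 58: 4^1 ≡ 4, 4^2 ≡ 4² = 16, 4^4 ≡ 16² = 256 ≡ 24, 4^8 ≡ 24² = 576 ≡ 54, 4^16 ≡ 54² = 2916 ≡ 16. Since 21 = 16 + 4 + 1, 4^21 ≡ 16·24·4: 16·24 = 384 ≡ 36, then 36·4 = 144 ≡ 28. So 4^21 ≡ 28 (mod 58).
T(6): Repeated squaring mod 58: 6^1 ≡ 6, 6^2 ≡ 6² = 36, 6^4 ≡ 36² = 1296 ≡ 20, 6^8 ≡ 20² = 400 ≡ 52, 6^16 ≡ 52² = 2704 ≡ 36. Since 21 = 16 + 4 + 1, 6^21 ≡ 36·20·6: 36·20 = 720 ≡ 24, then 24·6 = 144 ≡ 28. So 6^21 ≡ 28 (mod 58).
So T(4) = T(6) = 28 while 4 ≠ 6, hence T is not injective.
Since T is not injective, we determine |image(T)|. Computing x^21 mod 58 for each x (by repeated squaring, reducing mod 58 at every step), the values T(0), T(1), …, T(57) are: 0, 1, 46, 17, 28, 57, 28, 1, 12, 57, 12, 17, 12, 57, 46, 41, 30, 17, 12, 17, 30, 17, 28, 1, 30, 1, 12, 41, 28, 29, 30, 17, 46, 57, 28, 57, 30, 41, 28, 41, 46, 41, 28, 17, 12, 1, 46, 41, 46, 1, 46, 57, 30, 1, 30, 41, 12, 57.
The distinct values are {0, 1, 12, 17, 28, 29, 30, 41, 46, 57}; there are 10 of them.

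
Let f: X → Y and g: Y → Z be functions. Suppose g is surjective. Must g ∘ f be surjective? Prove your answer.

not surjective

No. Take X = {1}, Y = Z = {1, 2, 3, 4}, f(1) = 1, and g = identity (surjective).
Then (g ∘ f)(1) = 1, and 4 ∈ Z has no preimage under g ∘ f, so g ∘ f is not surjective.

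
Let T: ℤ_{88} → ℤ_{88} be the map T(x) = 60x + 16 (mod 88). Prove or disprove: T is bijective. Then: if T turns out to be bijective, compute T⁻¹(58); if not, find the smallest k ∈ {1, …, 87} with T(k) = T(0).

We have gcd(60, 88) = 4 > 1. Taking s = 0 and t = 22: T(0) = 16 and T(22) = 60·22 + 16 = 1336 ≡ 16 (mod 88).
So T(0) = T(22) while 0 ≠ 22, thus T is not injective, hence not bijective.
Since T is not bijective, we find the least positive k with T(k) = T(0): this means 60k ≡ 0 (mod 88), i.e. 88 ∣ 60k. Since gcd(60, 88) = 4, dividing through by 4 this holds exactly when 22 ∣ 15k, and as gcd(15, 22) = 1, exactly when 22 ∣ k.
The smallest positive such k is 22.

22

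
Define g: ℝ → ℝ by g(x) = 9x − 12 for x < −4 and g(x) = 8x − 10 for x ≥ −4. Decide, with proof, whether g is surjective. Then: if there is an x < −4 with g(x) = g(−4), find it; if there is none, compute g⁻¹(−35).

Both pieces are strictly increasing (slopes 9 and 8), so each is injective on its own interval.
The left piece maps (−∞, −4) onto (−∞, −48); the right piece maps [−4, ∞) onto [−42, ∞).
The union (−∞, −48) ∪ [−42, ∞) omits the interval between −48 and −42; in particular −48 has no preimage. So g is not surjective.
Because the two images are disjoint, no x < −4 has g(x) = g(−4), so we compute g⁻¹(−35): −35 lies in [−42, ∞), so solve 8x − 10 = −35: x = (−35 + 10)/8 = −25/8.

-25/8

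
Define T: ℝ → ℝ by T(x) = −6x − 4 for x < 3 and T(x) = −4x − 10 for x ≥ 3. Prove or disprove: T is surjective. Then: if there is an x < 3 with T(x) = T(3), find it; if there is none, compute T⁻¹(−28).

Both pieces are strictly decreasing (slopes −6 and −4), so each is injective on its own interval.
The left piece maps (−∞, 3) onto (−22, ∞); the right piece maps [3, ∞) onto (−∞, −22].
These images together cover ℝ, so T is surjective.
Because the two images are disjoint, no x < 3 has T(x) = T(3), so we compute T⁻¹(−28): −28 lies in (−∞, −22], so solve −4x − 10 = −28: x = (−28 + 10)/(−4) = 9/2.

9/2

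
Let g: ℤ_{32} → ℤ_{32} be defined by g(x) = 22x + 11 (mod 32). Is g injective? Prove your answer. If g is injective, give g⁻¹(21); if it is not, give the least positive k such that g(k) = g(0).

16

We have gcd(22, 32) = 2 > 1. Taking a = 0 and b = 16: g(0) = 11 and g(16) = 22·16 + 11 = 363 ≡ 11 (mod 32).
So g(0) = g(16) while 0 ≠ 16, thus g is not injective.
Since g is not injective, we find the least positive k with g(k) = g(0): this means 22k ≡ 0 (mod 32), i.e. 32 ∣ 22k. Since gcd(22, 32) = 2, dividing through by 2 this holds exactly when 16 ∣ 11k, and as gcd(11, 16) = 1, exactly when 16 ∣ k.
The smallest positive such k is 16.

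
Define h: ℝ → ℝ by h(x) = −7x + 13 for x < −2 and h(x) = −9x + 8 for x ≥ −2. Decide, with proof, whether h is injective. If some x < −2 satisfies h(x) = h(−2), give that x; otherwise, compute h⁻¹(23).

Both pieces are strictly decreasing (slopes −7 and −9), so each is injective on its own interval.
The left piece maps (−∞, −2) onto (27, ∞); the right piece maps [−2, ∞) onto (−∞, 26].
These images are disjoint, so no value is attained by both pieces. Therefore h is injective.
Because the two images are disjoint, no x < −2 has h(x) = h(−2), so we compute h⁻¹(23): 23 lies in (−∞, 26], so solve −9x + 8 = 23: x = (23 − 8)/(−9) = −5/3.

-5/3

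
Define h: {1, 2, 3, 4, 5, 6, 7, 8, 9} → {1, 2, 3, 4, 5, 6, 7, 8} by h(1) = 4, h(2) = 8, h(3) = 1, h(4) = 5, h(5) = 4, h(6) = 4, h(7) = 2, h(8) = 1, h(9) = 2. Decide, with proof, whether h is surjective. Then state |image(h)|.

5

No element maps to 3, so h is not surjective.
The image of h is {1, 2, 4, 5, 8}, which has 5 elements.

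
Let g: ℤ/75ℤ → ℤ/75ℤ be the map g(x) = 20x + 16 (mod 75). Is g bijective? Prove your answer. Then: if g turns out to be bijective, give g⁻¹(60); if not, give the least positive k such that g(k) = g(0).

15

We have gcd(20, 75) = 5 > 1. Taking a = 0 and b = 15: g(0) = 16 and g(15) = 20·15 + 16 = 316 ≡ 16 (mod 75).
So g(0) = g(15) while 0 ≠ 15, thus g is not injective, hence not bijective.
Since g is not bijective, we find the least positive k with g(k) = g(0): this means 20k ≡ 0 (mod 75), i.e. 75 ∣ 20k. Since gcd(20, 75) = 5, dividing through by 5 this holds exactly when 15 ∣ 4k, and as gcd(4, 15) = 1, exactly when 15 ∣ k.
The smallest positive such k is 15.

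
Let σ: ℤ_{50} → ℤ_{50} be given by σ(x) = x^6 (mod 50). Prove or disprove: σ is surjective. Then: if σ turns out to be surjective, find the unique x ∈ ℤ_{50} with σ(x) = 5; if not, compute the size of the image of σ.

σ(0) = 0^6 = 0.
σ(10): Repeated squaring mod 50: 10^1 ≡ 10, 10^2 ≡ 10² = 100 ≡ 0, 10^4 ≡ 0² = 0. Since 6 = 4 + 2, 10^6 ≡ 0·0: 0·0 = 0. So 10^6 ≡ 0 (mod 50).
So σ(0) = σ(10) = 0 while 0 ≠ 10, so σ is not injective.
A non-injective map from the 50-element set ℤ_{50} to itself takes at most 49 distinct values, so it cannot be surjective. So σ is not surjective.
Since σ is not surjective, we determine |image(σ)|. Computing x^6 mod 50 for each x (by repeated squaring, reducing mod 50 at every step), the values σ(0), σ(1), …, σ(49) are: 0, 1, 14, 29, 46, 25, 6, 49, 44, 41, 0, 11, 34, 9, 36, 25, 16, 19, 24, 31, 0, 21, 4, 39, 26, 25, 26, 39, 4, 21, 0, 31, 24, 19, 16, 25, 36, 9, 34, 11, 0, 41, 44, 49, 6, 25, 46, 29, 14, 1.
The distinct values are {0, 1, 4, 6, 9, 11, 14, 16, 19, 21, 24, 25, 26, 29, 31, 34, 36, 39, 41, 44, 46, 49}; there are 22 of them.

22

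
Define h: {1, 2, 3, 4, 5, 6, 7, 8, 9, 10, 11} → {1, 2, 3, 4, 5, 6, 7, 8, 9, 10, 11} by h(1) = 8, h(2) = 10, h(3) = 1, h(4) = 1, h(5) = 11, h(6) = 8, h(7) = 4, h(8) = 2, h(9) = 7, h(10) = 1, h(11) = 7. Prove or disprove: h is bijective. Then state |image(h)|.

7

h(3) = 1 = h(4) with 3 ≠ 4, so h is not injective, hence not bijective.
The image of h is {1, 2, 4, 7, 8, 10, 11}, which has 7 elements.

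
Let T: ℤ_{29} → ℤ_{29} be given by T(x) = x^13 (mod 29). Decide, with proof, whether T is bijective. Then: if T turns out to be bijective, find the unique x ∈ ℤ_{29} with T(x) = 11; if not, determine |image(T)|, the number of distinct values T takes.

21

Since 29 is prime, the nonzero elements of ℤ_{29} form a cyclic group of order 28.
As gcd(13, 28) = 1, raising to the 13th power is a bijection on this group: if a^13 ≡ b^13 then (ab^{−1})^13 = 1, and the only element of order dividing gcd(13, 28) = 1 is 1, so a = b.
With T(0) = 0 this makes T injective on all of ℤ_{29}, hence bijective (finite equal-size domain and codomain). In particular T is bijective.
Since T is bijective, we find the preimage of 11. The inverse of x ↦ x^13 on (ℤ_{29})^× is x ↦ x^13, because 13·13 = 169 = 6·28 + 1 ≡ 1 (mod 28) and x^{28} = 1 for x ≠ 0 (Fermat). So T⁻¹(11) = 11^13 mod 29.
Repeated squaring mod 29: 11^1 ≡ 11, 11^2 ≡ 11² = 121 ≡ 5, 11^4 ≡ 5² = 25, 11^8 ≡ 25² = 625 ≡ 16. Since 13 = 8 + 4 + 1, 11^13 ≡ 16·25·11: 16·25 = 400 ≡ 23, then 23·11 = 253 ≡ 21. So 11^13 ≡ 21 (mod 29).
Hence T⁻¹(11) = 21.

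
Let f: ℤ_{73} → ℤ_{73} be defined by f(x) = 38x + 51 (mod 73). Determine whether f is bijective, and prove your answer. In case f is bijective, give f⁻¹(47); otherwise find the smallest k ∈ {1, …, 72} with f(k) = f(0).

46

Recall that f is injective when f(u) = f(v) forces u = v.
Suppose f(u) = f(v) in ℤ_{73}. Then 38u + 51 ≡ 38v + 51 (mod 73), thus 38(u − v) ≡ 0 (mod 73).
Since gcd(38, 73) = 1, 38 is invertible modulo 73, therefore u − v ≡ 0 (mod 73), i.e. u = v.
We now compute 38⁻¹ mod 73 explicitly. Euclid's algorithm: 73 = 1·38 + 35, 38 = 1·35 + 3, 35 = 11·3 + 2, 3 = 1·2 + 1; back-substituting gives 1 = 25·38 − 13·73, so 38⁻¹ ≡ 25 (mod 73).
For any y ∈ ℤ_{73}, x = 25(y − 51) mod 73 satisfies f(x) = 38·25(y − 51) + 51 ≡ y (since 38·25 ≡ 1 mod 73). So every y has a preimage.
Therefore f is bijective.
Since f is bijective, we compute f⁻¹(47): solve 38x + 51 ≡ 47 (mod 73), i.e. 38x ≡ 69 (mod 73).
Multiplying by 38⁻¹ = 25 gives x ≡ 25·69 = 1725 = 23·73 + 46 ≡ 46 (mod 73).
Check: f(46) = 38·46 + 51 = 1799 = 24·73 + 47 ≡ 47 (mod 73).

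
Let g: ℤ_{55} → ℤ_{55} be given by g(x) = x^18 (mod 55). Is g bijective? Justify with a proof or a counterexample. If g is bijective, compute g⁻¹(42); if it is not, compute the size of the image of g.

18

g(3): Repeated squaring mod 55: 3^1 ≡ 3, 3^2 ≡ 3² = 9, 3^4 ≡ 9² = 81 ≡ 26, 3^8 ≡ 26² = 676 ≡ 16, 3^16 ≡ 16² = 256 ≡ 36. Since 18 = 16 + 2, 3^18 ≡ 36·9: 36·9 = 324 ≡ 49. So 3^18 ≡ 49 (mod 55).
g(8): Repeated squaring mod 55: 8^1 ≡ 8, 8^2 ≡ 8² = 64 ≡ 9, 8^4 ≡ 9² = 81 ≡ 26, 8^8 ≡ 26² = 676 ≡ 16, 8^16 ≡ 16² = 256 ≡ 36. Since 18 = 16 + 2, 8^18 ≡ 36·9: 36·9 = 324 ≡ 49. So 8^18 ≡ 49 (mod 55).
So g(3) = g(8) = 49 while 3 ≠ 8, therefore g is not injective, hence not bijective.
Since g is not bijective, we determine |image(g)|. Computing x^18 mod 55 for each x (by repeated squaring, reducing mod 55 at every step), the values g(0), g(1), …, g(54) are: 0, 1, 14, 49, 31, 15, 26, 9, 49, 36, 45, 11, 34, 14, 16, 20, 26, 4, 9, 16, 25, 1, 44, 34, 36, 5, 31, 4, 4, 31, 5, 36, 34, 44, 1, 25, 16, 9, 4, 26, 20, 16, 14, 34, 11, 45, 36, 49, 9, 26, 15, 31, 49, 14, 1.
The distinct values are {0, 1, 4, 5, 9, 11, 14, 15, 16, 20, 25, 26, 31, 34, 36, 44, 45, 49}; there are 18 of them.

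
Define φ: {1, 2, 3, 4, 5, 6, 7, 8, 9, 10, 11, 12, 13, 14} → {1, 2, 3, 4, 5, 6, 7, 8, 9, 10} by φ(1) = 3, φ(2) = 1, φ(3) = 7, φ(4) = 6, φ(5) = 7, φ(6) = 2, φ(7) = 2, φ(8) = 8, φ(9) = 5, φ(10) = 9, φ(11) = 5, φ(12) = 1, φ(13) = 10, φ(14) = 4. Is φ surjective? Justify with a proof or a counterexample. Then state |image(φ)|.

Every element of the codomain has a preimage: 1 = φ(2), 2 = φ(6), 3 = φ(1), 4 = φ(14), 5 = φ(9), 6 = φ(4), 7 = φ(3), 8 = φ(8), 9 = φ(10), 10 = φ(13).
Therefore φ is surjective.
The image of φ is {1, 2, 3, 4, 5, 6, 7, 8, 9, 10}, which has 10 elements.

10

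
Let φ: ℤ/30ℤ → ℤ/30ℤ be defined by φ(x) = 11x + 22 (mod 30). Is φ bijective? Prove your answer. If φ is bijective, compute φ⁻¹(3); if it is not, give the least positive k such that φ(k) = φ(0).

By definition, φ is injective when φ(s) = φ(t) forces s = t.
If φ(s) = φ(t), then 11s ≡ 11t (mod 30). Because gcd(11, 30) = 1, we may cancel 11 to get s ≡ t (mod 30).
We now compute 11⁻¹ mod 30 explicitly. Euclid's algorithm: 30 = 2·11 + 8, 11 = 1·8 + 3, 8 = 2·3 + 2, 3 = 1·2 + 1; back-substituting gives 1 = 11·11 − 4·30, so 11⁻¹ ≡ 11 (mod 30).
Then y ↦ 11(y − 22) is a two-sided inverse to φ, so every y ∈ ℤ/30ℤ has a preimage.
Thus φ is bijective.
Since φ is bijective, we find φ⁻¹(3): we need 11x ≡ 3 − 22 ≡ 11 (mod 30). Using 11⁻¹ = 11: x ≡ 11·11 = 121 = 4·30 + 1, so x = 1.
Check: φ(1) = 11·1 + 22 = 33 = 1·30 + 3 ≡ 3 (mod 30).

1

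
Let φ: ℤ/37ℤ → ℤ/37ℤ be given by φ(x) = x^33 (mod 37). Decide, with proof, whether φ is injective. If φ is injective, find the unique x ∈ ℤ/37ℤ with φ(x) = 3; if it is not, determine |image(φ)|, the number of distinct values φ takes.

13

φ(3): Repeated squaring mod 37: 3^1 ≡ 3, 3^2 ≡ 3² = 9, 3^4 ≡ 9² = 81 ≡ 7, 3^8 ≡ 7² = 49 ≡ 12, 3^16 ≡ 12² = 144 ≡ 33, 3^32 ≡ 33² = 1089 ≡ 16. Since 33 = 32 + 1, 3^33 ≡ 16·3: 16·3 = 48 ≡ 11. So 3^33 ≡ 11 (mod 37).
φ(4): Repeated squaring mod 37: 4^1 ≡ 4, 4^2 ≡ 4² = 16, 4^4 ≡ 16² = 256 ≡ 34, 4^8 ≡ 34² = 1156 ≡ 9, 4^16 ≡ 9² = 81 ≡ 7, 4^32 ≡ 7² = 49 ≡ 12. Since 33 = 32 + 1, 4^33 ≡ 12·4: 12·4 = 48 ≡ 11. So 4^33 ≡ 11 (mod 37).
So φ(3) = φ(4) = 11 while 3 ≠ 4, therefore φ is not injective.
Since φ is not injective, we determine |image(φ)|. Computing x^33 mod 37 for each x (by repeated squaring, reducing mod 37 at every step), the values φ(0), φ(1), …, φ(36) are: 0, 1, 14, 11, 11, 8, 6, 26, 6, 10, 1, 36, 10, 8, 31, 14, 10, 23, 29, 8, 14, 27, 23, 6, 29, 27, 1, 36, 27, 31, 11, 31, 29, 26, 26, 23, 36.
The distinct values are {0, 1, 6, 8, 10, 11, 14, 23, 26, 27, 29, 31, 36}; there are 13 of them.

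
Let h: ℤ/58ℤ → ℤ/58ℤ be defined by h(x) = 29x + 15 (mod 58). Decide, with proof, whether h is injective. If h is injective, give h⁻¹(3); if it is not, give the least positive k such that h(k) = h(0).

We have gcd(29, 58) = 29 > 1. Taking s = 0 and t = 2: h(0) = 15 and h(2) = 29·2 + 15 = 73 ≡ 15 (mod 58).
So h(0) = h(2) while 0 ≠ 2, so h is not injective.
Since h is not injective, we find the least positive k with h(k) = h(0): this means 29k ≡ 0 (mod 58), i.e. 58 ∣ 29k. Since gcd(29, 58) = 29, dividing through by 29 this holds exactly when 2 ∣ k.
The smallest positive such k is 2.

2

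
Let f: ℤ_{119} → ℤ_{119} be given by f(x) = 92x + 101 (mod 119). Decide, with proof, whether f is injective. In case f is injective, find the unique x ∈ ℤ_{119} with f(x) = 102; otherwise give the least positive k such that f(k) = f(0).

22

Suppose f(x_1) = f(x_2) in ℤ_{119}. Then 92x_1 + 101 ≡ 92x_2 + 101 (mod 119), therefore 92(x_1 − x_2) ≡ 0 (mod 119).
Since gcd(92, 119) = 1, 92 is invertible modulo 119, so x_1 − x_2 ≡ 0 (mod 119), i.e. x_1 = x_2.
So f is injective.
We now compute 92⁻¹ mod 119 explicitly. Euclid's algorithm: 119 = 1·92 + 27, 92 = 3·27 + 11, 27 = 2·11 + 5, 11 = 2·5 + 1; back-substituting gives 1 = 22·92 − 17·119, so 92⁻¹ ≡ 22 (mod 119).
Since f is injective, we compute f⁻¹(102): solve 92x + 101 ≡ 102 (mod 119), i.e. 92x ≡ 1 (mod 119).
Multiplying by 92⁻¹ = 22 gives x ≡ 22·1 = 22 ≡ 22 (mod 119).
Check: f(22) = 92·22 + 101 = 2125 = 17·119 + 102 ≡ 102 (mod 119).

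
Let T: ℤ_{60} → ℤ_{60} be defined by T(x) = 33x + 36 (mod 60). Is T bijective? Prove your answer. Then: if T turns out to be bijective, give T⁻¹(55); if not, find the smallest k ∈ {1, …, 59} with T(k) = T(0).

We have gcd(33, 60) = 3 > 1. Taking x_1 = 0 and x_2 = 20: T(0) = 36 and T(20) = 33·20 + 36 = 696 ≡ 36 (mod 60).
So T(0) = T(20) while 0 ≠ 20, hence T is not injective, hence not bijective.
Since T is not bijective, we find the least positive k with T(k) = T(0): this means 33k ≡ 0 (mod 60), i.e. 60 ∣ 33k. Since gcd(33, 60) = 3, dividing through by 3 this holds exactly when 20 ∣ 11k, and as gcd(11, 20) = 1, exactly when 20 ∣ k.
The smallest positive such k is 20.

20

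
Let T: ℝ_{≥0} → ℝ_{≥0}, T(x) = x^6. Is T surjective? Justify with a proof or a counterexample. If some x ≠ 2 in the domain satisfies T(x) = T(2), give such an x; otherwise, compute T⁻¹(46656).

6

For any y ∈ ℝ_{≥0}, x = y^{1/6} ∈ ℝ_{≥0} gives T(x) = y, so T is surjective.
Since x ↦ x^6 is strictly increasing on ℝ_{≥0}, it is injective there, so no x ≠ 2 in the domain has T(x) = T(2). We therefore compute T⁻¹(46656) = 46656^{1/6} = 6 (indeed 6^6 = 46656).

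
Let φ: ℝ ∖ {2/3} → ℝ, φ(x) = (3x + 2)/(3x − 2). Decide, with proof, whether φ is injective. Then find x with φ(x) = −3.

1/3

Suppose φ(x_1) = φ(x_2). Cross-multiplying: (3x_1 + 2)(3x_2 − 2) = (3x_2 + 2)(3x_1 − 2).
Expanding both sides and cancelling the symmetric terms leaves −12·(x_1 − x_2) = 0. Since −12 ≠ 0, x_1 = x_2. Thus φ is injective.
Solving φ(x) = −3: cross-multiplying gives 3x + 2 = −3(3x − 2), which rearranges to 12x = 4, so x = 1/3.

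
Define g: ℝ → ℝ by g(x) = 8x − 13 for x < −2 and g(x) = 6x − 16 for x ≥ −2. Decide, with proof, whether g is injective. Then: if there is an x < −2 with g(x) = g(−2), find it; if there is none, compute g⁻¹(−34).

Both pieces are strictly increasing (slopes 8 and 6), so each is injective on its own interval.
The left piece maps (−∞, −2) onto (−∞, −29); the right piece maps [−2, ∞) onto [−28, ∞).
These images are disjoint, so no value is attained by both pieces. Hence g is injective.
Because the two images are disjoint, no x < −2 has g(x) = g(−2), so we compute g⁻¹(−34): −34 lies in (−∞, −29), so solve 8x − 13 = −34: x = (−34 + 13)/8 = −21/8.

-21/8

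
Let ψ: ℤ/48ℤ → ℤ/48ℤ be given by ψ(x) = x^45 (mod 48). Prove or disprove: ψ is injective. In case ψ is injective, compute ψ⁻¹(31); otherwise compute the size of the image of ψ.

27

ψ(0) = 0^45 = 0.
ψ(6): Repeated squaring mod 48: 6^1 ≡ 6, 6^2 ≡ 6² = 36, 6^4 ≡ 36² = 1296 ≡ 0, 6^8 ≡ 0² = 0, 6^16 ≡ 0² = 0, 6^32 ≡ 0² = 0. Since 45 = 32 + 8 + 4 + 1, 6^45 ≡ 0·0·0·6: 0·0 = 0, then 0·0 = 0, then 0·6 = 0. So 6^45 ≡ 0 (mod 48).
So ψ(0) = ψ(6) = 0 while 0 ≠ 6, so ψ is not injective.
Since ψ is not injective, we determine |image(ψ)|. Computing x^45 mod 48 for each x (by repeated squaring, reducing mod 48 at every step), the values ψ(0), ψ(1), …, ψ(47) are: 0, 1, 32, 3, 16, 5, 0, 7, 32, 9, 16, 11, 0, 13, 32, 15, 16, 17, 0, 19, 32, 21, 16, 23, 0, 25, 32, 27, 16, 29, 0, 31, 32, 33, 16, 35, 0, 37, 32, 39, 16, 41, 0, 43, 32, 45, 16, 47.
The distinct values are {0, 1, 3, 5, 7, 9, 11, 13, 15, 16, 17, 19, 21, 23, 25, 27, 29, 31, 32, 33, 35, 37, 39, 41, 43, 45, 47}; there are 27 of them.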